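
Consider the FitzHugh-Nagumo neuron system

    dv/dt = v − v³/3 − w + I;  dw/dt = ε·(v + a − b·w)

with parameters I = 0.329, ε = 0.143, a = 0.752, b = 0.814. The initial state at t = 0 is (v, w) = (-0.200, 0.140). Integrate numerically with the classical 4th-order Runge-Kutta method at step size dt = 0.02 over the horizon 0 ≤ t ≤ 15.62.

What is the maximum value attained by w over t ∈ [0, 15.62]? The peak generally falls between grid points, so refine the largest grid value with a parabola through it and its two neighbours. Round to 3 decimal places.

t=0.000: state=(-0.200, 0.140)
step 1 (dt=0.02): k1=(-0.008, 0.063), k2=(-0.009, 0.063), k3=(-0.009, 0.063), k4=(-0.010, 0.062); state += dt/6·(k1+2k2+2k3+k4)
t=0.020: state=(-0.200, 0.141)
t=0.040: state=(-0.200, 0.142)
t=0.060: state=(-0.201, 0.144)
continuing one RK4 step at a time; state shown every 50 steps (Δt=1):
t=1.000: state=(-0.256, 0.197)
t=2.000: state=(-0.474, 0.229)
t=3.000: state=(-0.937, 0.212)
t=4.000: state=(-1.392, 0.130)
t=5.000: state=(-1.530, 0.017)
t=6.000: state=(-1.507, -0.089)
t=7.000: state=(-1.445, -0.177)
t=8.000: state=(-1.377, -0.247)
t=9.000: state=(-1.309, -0.299)
t=10.000: state=(-1.244, -0.337)
t=11.000: state=(-1.182, -0.362)
t=12.000: state=(-1.125, -0.376)
t=13.000: state=(-1.073, -0.382)
t=14.000: state=(-1.026, -0.380)
t=15.000: state=(-0.987, -0.372)
t=15.620: state=(-0.968, -0.366)
largest grid value and its neighbours: w(2.220)=0.23103, w(2.240)=0.23105, w(2.260)=0.23104
parabola through these three points peaks at t≈2.243 with w≈0.23105

max w = 0.231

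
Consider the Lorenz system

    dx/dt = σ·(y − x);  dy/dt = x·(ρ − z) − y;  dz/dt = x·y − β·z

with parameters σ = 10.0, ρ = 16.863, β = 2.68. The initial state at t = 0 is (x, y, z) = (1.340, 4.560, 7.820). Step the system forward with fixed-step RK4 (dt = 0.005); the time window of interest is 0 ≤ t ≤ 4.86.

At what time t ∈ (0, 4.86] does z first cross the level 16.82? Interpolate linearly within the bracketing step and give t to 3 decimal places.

t = 0.302

t=0.000: state=(1.340, 4.560, 7.820)
step 1 (dt=0.005): k1=(32.200, 7.558, -14.847), k2=(31.584, 8.319, -14.354), k3=(31.618, 8.302, -14.361), k4=(31.034, 9.053, -13.872); state += dt/6·(k1+2k2+2k3+k4)
t=0.005: state=(1.498, 4.602, 7.748)
t=0.010: state=(1.651, 4.650, 7.681)
t=0.015: state=(1.798, 4.707, 7.619)
continuing one RK4 step at a time; state shown every 40 steps (Δt=0.2):
t=0.200: state=(6.997, 10.382, 9.805)
t=0.300: state=(10.157, 12.438, 16.648)
next step: t=0.305: state=(10.267, 12.377, 17.056) — z has crossed 16.82
linear interpolation between t=0.300 (16.64798) and t=0.305 (17.05579) → t≈0.302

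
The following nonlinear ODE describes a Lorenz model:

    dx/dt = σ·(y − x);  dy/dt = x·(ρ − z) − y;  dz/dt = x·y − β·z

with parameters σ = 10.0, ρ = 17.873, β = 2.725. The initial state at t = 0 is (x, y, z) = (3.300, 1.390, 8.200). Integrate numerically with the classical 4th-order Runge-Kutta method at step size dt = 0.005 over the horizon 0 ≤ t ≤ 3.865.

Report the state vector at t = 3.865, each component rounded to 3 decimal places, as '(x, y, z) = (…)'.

t=0.000: state=(3.300, 1.390, 8.200)
step 1 (dt=0.005): k1=(-19.100, 30.531, -17.758), k2=(-17.859, 30.137, -17.455), k3=(-17.900, 30.166, -17.456), k4=(-16.697, 29.795, -17.160); state += dt/6·(k1+2k2+2k3+k4)
t=0.005: state=(3.211, 1.541, 8.113)
t=0.010: state=(3.133, 1.688, 8.028)
t=0.015: state=(3.066, 1.832, 7.947)
continuing one RK4 step at a time; state shown every 40 steps (Δt=0.2):
t=0.200: state=(5.077, 7.887, 7.470)
t=0.400: state=(11.523, 12.422, 21.161)
t=0.600: state=(4.977, 1.176, 20.439)
t=0.800: state=(1.668, 1.531, 12.259)
t=1.000: state=(2.939, 4.384, 8.072)
t=1.200: state=(8.210, 11.842, 12.026)
t=1.400: state=(9.632, 5.943, 24.082)
t=1.600: state=(2.922, 1.378, 16.244)
t=1.800: state=(2.489, 3.244, 10.204)
t=2.000: state=(5.952, 8.798, 9.803)
t=2.200: state=(10.739, 10.369, 21.725)
t=2.400: state=(4.853, 2.059, 19.174)
t=2.600: state=(2.731, 2.998, 12.211)
t=2.800: state=(5.166, 7.388, 10.129)
t=3.000: state=(10.104, 11.242, 19.034)
t=3.200: state=(6.264, 3.210, 20.470)
t=3.400: state=(3.246, 3.178, 13.597)
t=3.600: state=(5.115, 7.006, 11.003)
t=3.800: state=(9.518, 10.829, 18.045)
t=3.865: state=(9.746, 9.060, 20.957)

(x, y, z) = (9.746, 9.060, 20.957)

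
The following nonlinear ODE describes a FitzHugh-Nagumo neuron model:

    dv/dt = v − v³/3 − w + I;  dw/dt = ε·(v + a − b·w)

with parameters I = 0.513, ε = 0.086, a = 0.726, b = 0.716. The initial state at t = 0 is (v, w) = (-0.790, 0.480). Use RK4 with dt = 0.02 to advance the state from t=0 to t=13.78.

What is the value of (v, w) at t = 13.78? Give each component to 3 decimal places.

t=0.000: state=(-0.790, 0.480)
step 1 (dt=0.02): k1=(-0.593, -0.035), k2=(-0.595, -0.036), k3=(-0.595, -0.036), k4=(-0.596, -0.036); state += dt/6·(k1+2k2+2k3+k4)
t=0.020: state=(-0.802, 0.479)
t=0.040: state=(-0.814, 0.479)
t=0.060: state=(-0.826, 0.478)
continuing one RK4 step at a time; state shown every 25 steps (Δt=0.5):
t=0.500: state=(-1.096, 0.456)
t=1.000: state=(-1.359, 0.421)
t=1.500: state=(-1.519, 0.377)
t=2.000: state=(-1.587, 0.331)
t=2.500: state=(-1.603, 0.284)
t=3.000: state=(-1.594, 0.238)
t=3.500: state=(-1.575, 0.195)
t=4.000: state=(-1.550, 0.153)
t=4.500: state=(-1.524, 0.114)
t=5.000: state=(-1.496, 0.078)
t=5.500: state=(-1.468, 0.043)
t=6.000: state=(-1.440, 0.011)
t=6.500: state=(-1.411, -0.019)
t=7.000: state=(-1.382, -0.047)
t=7.500: state=(-1.353, -0.072)
t=8.000: state=(-1.324, -0.096)
t=8.500: state=(-1.294, -0.118)
t=9.000: state=(-1.264, -0.138)
t=9.500: state=(-1.234, -0.156)
t=10.000: state=(-1.203, -0.172)
t=10.500: state=(-1.172, -0.186)
t=11.000: state=(-1.139, -0.199)
t=11.500: state=(-1.106, -0.210)
t=12.000: state=(-1.072, -0.219)
t=12.500: state=(-1.036, -0.226)
t=13.000: state=(-0.998, -0.231)
t=13.500: state=(-0.958, -0.235)
t=13.780: state=(-0.934, -0.236)

(v, w) = (-0.934, -0.236)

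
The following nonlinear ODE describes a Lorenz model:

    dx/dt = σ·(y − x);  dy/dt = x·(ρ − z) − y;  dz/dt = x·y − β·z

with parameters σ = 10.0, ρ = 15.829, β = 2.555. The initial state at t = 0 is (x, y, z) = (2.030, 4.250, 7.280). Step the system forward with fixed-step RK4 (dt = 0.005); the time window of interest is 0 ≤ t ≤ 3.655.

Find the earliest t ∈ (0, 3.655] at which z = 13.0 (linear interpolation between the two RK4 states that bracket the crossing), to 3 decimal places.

t=0.000: state=(2.030, 4.250, 7.280)
step 1 (dt=0.005): k1=(22.200, 13.104, -9.973), k2=(21.973, 13.598, -9.605), k3=(21.991, 13.590, -9.607), k4=(21.780, 14.079, -9.237); state += dt/6·(k1+2k2+2k3+k4)
t=0.005: state=(2.140, 4.318, 7.232)
t=0.010: state=(2.248, 4.391, 7.188)
t=0.015: state=(2.354, 4.468, 7.147)
continuing one RK4 step at a time; state shown every 40 steps (Δt=0.2):
t=0.200: state=(6.816, 9.801, 9.529)
t=0.260: state=(8.587, 11.346, 12.785)
next step: t=0.265: state=(8.724, 11.414, 13.112) — z has crossed 13.0
linear interpolation between t=0.260 (12.78466) and t=0.265 (13.11183) → t≈0.263

t = 0.263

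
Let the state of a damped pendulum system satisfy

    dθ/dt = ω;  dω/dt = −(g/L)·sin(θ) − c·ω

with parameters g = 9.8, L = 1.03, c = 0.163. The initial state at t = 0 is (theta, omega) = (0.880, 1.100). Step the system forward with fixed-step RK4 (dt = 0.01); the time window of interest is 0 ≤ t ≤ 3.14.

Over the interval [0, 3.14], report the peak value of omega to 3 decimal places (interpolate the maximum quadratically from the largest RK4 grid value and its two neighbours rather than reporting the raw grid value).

t=0.000: state=(0.880, 1.100)
step 1 (dt=0.01): k1=(1.100, -7.513), k2=(1.062, -7.540), k3=(1.062, -7.538), k4=(1.025, -7.564); state += dt/6·(k1+2k2+2k3+k4)
t=0.010: state=(0.891, 1.025)
t=0.020: state=(0.900, 0.949)
t=0.030: state=(0.910, 0.872)
continuing one RK4 step at a time; state shown every 20 steps (Δt=0.2):
t=0.200: state=(0.946, -0.446)
t=0.400: state=(0.712, -1.837)
t=0.600: state=(0.249, -2.656)
t=0.800: state=(-0.286, -2.530)
t=1.000: state=(-0.704, -1.537)
t=1.200: state=(-0.874, -0.129)
t=1.400: state=(-0.757, 1.266)
t=1.600: state=(-0.394, 2.262)
t=1.800: state=(0.095, 2.470)
t=2.000: state=(0.534, 1.794)
t=2.200: state=(0.776, 0.567)
t=2.400: state=(0.753, -0.777)
t=2.600: state=(0.482, -1.859)
t=2.800: state=(0.053, -2.302)
t=3.000: state=(-0.382, -1.910)
t=3.140: state=(-0.605, -1.235)
largest grid value and its neighbours: omega(1.730)=2.50316, omega(1.740)=2.50547, omega(1.750)=2.50540
parabola through these three points peaks at t≈1.745 with omega≈2.50574

max omega = 2.506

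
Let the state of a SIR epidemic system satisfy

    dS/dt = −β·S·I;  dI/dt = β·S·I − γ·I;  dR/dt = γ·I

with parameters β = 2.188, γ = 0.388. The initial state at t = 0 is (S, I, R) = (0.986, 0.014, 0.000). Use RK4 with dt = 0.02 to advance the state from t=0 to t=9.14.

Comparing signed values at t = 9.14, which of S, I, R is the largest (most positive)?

t=0.000: state=(0.986, 0.014, 0.000)
step 1 (dt=0.02): k1=(-0.030, 0.025, 0.005), k2=(-0.031, 0.025, 0.006), k3=(-0.031, 0.025, 0.006), k4=(-0.031, 0.026, 0.006); state += dt/6·(k1+2k2+2k3+k4)
t=0.020: state=(0.985, 0.015, 0.000)
t=0.040: state=(0.985, 0.015, 0.000)
t=0.060: state=(0.984, 0.016, 0.000)
continuing one RK4 step at a time; state shown every 25 steps (Δt=0.5):
t=0.500: state=(0.962, 0.034, 0.004)
t=1.000: state=(0.908, 0.077, 0.015)
t=1.500: state=(0.800, 0.163, 0.037)
t=2.000: state=(0.625, 0.294, 0.081)
t=2.500: state=(0.420, 0.429, 0.151)
t=3.000: state=(0.250, 0.507, 0.243)
t=3.500: state=(0.142, 0.514, 0.343)
t=4.000: state=(0.082, 0.478, 0.440)
t=4.500: state=(0.050, 0.422, 0.527)
t=5.000: state=(0.033, 0.364, 0.604)
t=5.500: state=(0.023, 0.309, 0.669)
t=6.000: state=(0.017, 0.260, 0.724)
t=6.500: state=(0.013, 0.217, 0.770)
t=7.000: state=(0.010, 0.181, 0.808)
t=7.500: state=(0.009, 0.151, 0.841)
t=8.000: state=(0.007, 0.125, 0.867)
t=8.500: state=(0.007, 0.104, 0.889)
t=9.000: state=(0.006, 0.086, 0.908)
t=9.140: state=(0.006, 0.082, 0.912)
compare at T: S=0.006, I=0.082, R=0.912

largest component: R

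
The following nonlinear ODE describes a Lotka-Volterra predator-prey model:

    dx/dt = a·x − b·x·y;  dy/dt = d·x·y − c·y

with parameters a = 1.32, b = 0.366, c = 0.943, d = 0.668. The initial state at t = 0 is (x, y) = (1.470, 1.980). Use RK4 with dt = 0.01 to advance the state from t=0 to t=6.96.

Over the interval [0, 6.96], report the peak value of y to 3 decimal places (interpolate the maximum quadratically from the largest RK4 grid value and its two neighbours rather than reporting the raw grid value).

max y = 5.951

t=0.000: state=(1.470, 1.980)
step 1 (dt=0.01): k1=(0.875, 0.077), k2=(0.878, 0.083), k3=(0.878, 0.083), k4=(0.880, 0.089); state += dt/6·(k1+2k2+2k3+k4)
t=0.010: state=(1.479, 1.981)
t=0.020: state=(1.488, 1.982)
t=0.030: state=(1.496, 1.983)
continuing one RK4 step at a time; state shown every 25 steps (Δt=0.25):
t=0.250: state=(1.702, 2.038)
t=0.500: state=(1.954, 2.184)
t=0.750: state=(2.201, 2.442)
t=1.000: state=(2.408, 2.837)
t=1.250: state=(2.522, 3.388)
t=1.500: state=(2.495, 4.078)
t=1.750: state=(2.310, 4.822)
t=2.000: state=(2.004, 5.467)
t=2.250: state=(1.656, 5.862)
t=2.500: state=(1.339, 5.942)
t=2.750: state=(1.089, 5.743)
t=3.000: state=(0.911, 5.357)
t=3.250: state=(0.793, 4.875)
t=3.500: state=(0.723, 4.368)
t=3.750: state=(0.689, 3.881)
t=4.000: state=(0.686, 3.438)
t=4.250: state=(0.710, 3.050)
t=4.500: state=(0.758, 2.723)
t=4.750: state=(0.833, 2.456)
t=5.000: state=(0.935, 2.248)
t=5.250: state=(1.066, 2.098)
t=5.500: state=(1.230, 2.006)
t=5.750: state=(1.426, 1.978)
t=6.000: state=(1.653, 2.019)
t=6.250: state=(1.902, 2.146)
t=6.500: state=(2.152, 2.379)
t=6.750: state=(2.371, 2.744)
t=6.960: state=(2.494, 3.169)
largest grid value and its neighbours: y(2.430)=5.95089, y(2.440)=5.95105, y(2.450)=5.95073
parabola through these three points peaks at t≈2.438 with y≈5.95105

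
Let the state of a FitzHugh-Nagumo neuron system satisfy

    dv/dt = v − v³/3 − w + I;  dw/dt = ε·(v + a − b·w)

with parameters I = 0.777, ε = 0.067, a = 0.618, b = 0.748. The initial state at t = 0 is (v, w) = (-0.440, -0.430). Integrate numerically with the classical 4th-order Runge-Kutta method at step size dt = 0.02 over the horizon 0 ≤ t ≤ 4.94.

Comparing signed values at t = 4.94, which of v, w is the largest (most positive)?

t=0.000: state=(-0.440, -0.430)
step 1 (dt=0.02): k1=(0.795, 0.033), k2=(0.802, 0.034), k3=(0.802, 0.034), k4=(0.808, 0.035); state += dt/6·(k1+2k2+2k3+k4)
t=0.020: state=(-0.424, -0.429)
t=0.040: state=(-0.408, -0.429)
t=0.060: state=(-0.391, -0.428)
continuing one RK4 step at a time; state shown every 10 steps (Δt=0.2):
t=0.200: state=(-0.267, -0.422)
t=0.400: state=(-0.062, -0.412)
t=0.600: state=(0.187, -0.399)
t=0.800: state=(0.483, -0.382)
t=1.000: state=(0.824, -0.362)
t=1.200: state=(1.180, -0.336)
t=1.400: state=(1.504, -0.307)
t=1.600: state=(1.751, -0.274)
t=1.800: state=(1.911, -0.238)
t=2.000: state=(2.000, -0.201)
t=2.200: state=(2.044, -0.164)
t=2.400: state=(2.061, -0.127)
t=2.600: state=(2.065, -0.090)
t=2.800: state=(2.061, -0.053)
t=3.000: state=(2.054, -0.017)
t=3.200: state=(2.045, 0.019)
t=3.400: state=(2.035, 0.054)
t=3.600: state=(2.025, 0.089)
t=3.800: state=(2.014, 0.123)
t=4.000: state=(2.003, 0.157)
t=4.200: state=(1.992, 0.190)
t=4.400: state=(1.981, 0.223)
t=4.600: state=(1.970, 0.255)
t=4.800: state=(1.958, 0.287)
t=4.940: state=(1.951, 0.309)
compare at T: v=1.951, w=0.309

largest component: v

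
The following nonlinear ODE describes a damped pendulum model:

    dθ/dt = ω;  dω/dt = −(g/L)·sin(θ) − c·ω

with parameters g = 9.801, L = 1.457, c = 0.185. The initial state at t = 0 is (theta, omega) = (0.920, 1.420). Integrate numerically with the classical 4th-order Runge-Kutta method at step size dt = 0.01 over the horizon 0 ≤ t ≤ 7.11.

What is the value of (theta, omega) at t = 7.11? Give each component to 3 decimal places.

(theta, omega) = (-0.141, 1.413)

t=0.000: state=(0.920, 1.420)
step 1 (dt=0.01): k1=(1.420, -5.615), k2=(1.392, -5.638), k3=(1.392, -5.638), k4=(1.364, -5.660); state += dt/6·(k1+2k2+2k3+k4)
t=0.010: state=(0.934, 1.364)
t=0.020: state=(0.947, 1.307)
t=0.030: state=(0.960, 1.250)
continuing one RK4 step at a time; state shown every 25 steps (Δt=0.25):
t=0.250: state=(1.092, -0.058)
t=0.500: state=(0.898, -1.456)
t=0.750: state=(0.402, -2.397)
t=1.000: state=(-0.224, -2.430)
t=1.250: state=(-0.735, -1.541)
t=1.500: state=(-0.958, -0.212)
t=1.750: state=(-0.842, 1.111)
t=2.000: state=(-0.434, 2.056)
t=2.250: state=(0.120, 2.218)
t=2.500: state=(0.602, 1.518)
t=2.750: state=(0.839, 0.336)
t=3.000: state=(0.767, -0.889)
t=3.250: state=(0.421, -1.788)
t=3.500: state=(-0.069, -1.996)
t=3.750: state=(-0.510, -1.419)
t=4.000: state=(-0.739, -0.366)
t=4.250: state=(-0.688, 0.754)
t=4.500: state=(-0.386, 1.580)
t=4.750: state=(0.050, 1.785)
t=5.000: state=(0.447, 1.285)
t=5.250: state=(0.655, 0.339)
t=5.500: state=(0.611, -0.675)
t=5.750: state=(0.340, -1.416)
t=6.000: state=(-0.050, -1.592)
t=6.250: state=(-0.402, -1.136)
t=6.500: state=(-0.584, -0.281)
t=6.750: state=(-0.538, 0.632)
t=7.000: state=(-0.290, 1.282)
t=7.110: state=(-0.141, 1.413)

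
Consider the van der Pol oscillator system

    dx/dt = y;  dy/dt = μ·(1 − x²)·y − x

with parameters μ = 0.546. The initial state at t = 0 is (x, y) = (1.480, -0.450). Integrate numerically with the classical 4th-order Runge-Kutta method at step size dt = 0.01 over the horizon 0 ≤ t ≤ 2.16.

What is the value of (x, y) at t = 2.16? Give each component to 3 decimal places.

(x, y) = (-1.574, -1.271)

t=0.000: state=(1.480, -0.450)
step 1 (dt=0.01): k1=(-0.450, -1.188), k2=(-0.456, -1.183), k3=(-0.456, -1.183), k4=(-0.462, -1.179); state += dt/6·(k1+2k2+2k3+k4)
t=0.010: state=(1.475, -0.462)
t=0.020: state=(1.471, -0.474)
t=0.030: state=(1.466, -0.485)
continuing one RK4 step at a time; state shown every 10 steps (Δt=0.1):
t=0.100: state=(1.429, -0.565)
t=0.200: state=(1.367, -0.672)
t=0.300: state=(1.295, -0.775)
t=0.400: state=(1.212, -0.875)
t=0.500: state=(1.120, -0.973)
t=0.600: state=(1.018, -1.072)
t=0.700: state=(0.906, -1.173)
t=0.800: state=(0.783, -1.276)
t=0.900: state=(0.650, -1.383)
t=1.000: state=(0.506, -1.493)
t=1.100: state=(0.351, -1.605)
t=1.200: state=(0.185, -1.716)
t=1.300: state=(0.008, -1.821)
t=1.400: state=(-0.179, -1.914)
t=1.500: state=(-0.374, -1.985)
t=1.600: state=(-0.574, -2.022)
t=1.700: state=(-0.777, -2.014)
t=1.800: state=(-0.975, -1.951)
t=1.900: state=(-1.165, -1.829)
t=2.000: state=(-1.339, -1.649)
t=2.100: state=(-1.493, -1.423)
t=2.160: state=(-1.574, -1.271)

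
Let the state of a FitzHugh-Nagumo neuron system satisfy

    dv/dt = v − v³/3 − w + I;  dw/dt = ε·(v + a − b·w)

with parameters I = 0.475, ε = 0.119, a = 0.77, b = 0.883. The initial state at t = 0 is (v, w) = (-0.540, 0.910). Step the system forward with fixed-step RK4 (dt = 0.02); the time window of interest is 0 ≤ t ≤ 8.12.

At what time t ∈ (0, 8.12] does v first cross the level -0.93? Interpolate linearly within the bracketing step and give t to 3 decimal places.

t=0.000: state=(-0.540, 0.910)
step 1 (dt=0.02): k1=(-0.923, -0.068), k2=(-0.928, -0.069), k3=(-0.928, -0.069), k4=(-0.934, -0.070); state += dt/6·(k1+2k2+2k3+k4)
t=0.020: state=(-0.559, 0.909)
t=0.040: state=(-0.577, 0.907)
t=0.060: state=(-0.596, 0.906)
t=0.380: state=(-0.924, 0.876)
next step: t=0.400: state=(-0.945, 0.874) — v has crossed -0.93
linear interpolation between t=0.380 (-0.92360) and t=0.400 (-0.94485) → t≈0.386

t = 0.386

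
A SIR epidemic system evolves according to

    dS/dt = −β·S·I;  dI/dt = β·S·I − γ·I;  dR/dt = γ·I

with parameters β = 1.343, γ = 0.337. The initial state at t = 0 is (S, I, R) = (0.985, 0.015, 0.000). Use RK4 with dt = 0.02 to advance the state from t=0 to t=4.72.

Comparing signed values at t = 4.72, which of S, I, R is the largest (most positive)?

t=0.000: state=(0.985, 0.015, 0.000)
step 1 (dt=0.02): k1=(-0.020, 0.015, 0.005), k2=(-0.020, 0.015, 0.005), k3=(-0.020, 0.015, 0.005), k4=(-0.020, 0.015, 0.005); state += dt/6·(k1+2k2+2k3+k4)
t=0.020: state=(0.985, 0.015, 0.000)
t=0.040: state=(0.984, 0.016, 0.000)
t=0.060: state=(0.984, 0.016, 0.000)
continuing one RK4 step at a time; state shown every 10 steps (Δt=0.2):
t=0.200: state=(0.981, 0.018, 0.001)
t=0.400: state=(0.975, 0.022, 0.002)
t=0.600: state=(0.969, 0.027, 0.004)
t=0.800: state=(0.961, 0.033, 0.006)
t=1.000: state=(0.952, 0.039, 0.009)
t=1.200: state=(0.941, 0.048, 0.011)
t=1.400: state=(0.928, 0.057, 0.015)
t=1.600: state=(0.912, 0.068, 0.019)
t=1.800: state=(0.894, 0.082, 0.024)
t=2.000: state=(0.873, 0.097, 0.030)
t=2.200: state=(0.849, 0.114, 0.037)
t=2.400: state=(0.821, 0.133, 0.046)
t=2.600: state=(0.790, 0.155, 0.055)
t=2.800: state=(0.756, 0.178, 0.067)
t=3.000: state=(0.718, 0.203, 0.079)
t=3.200: state=(0.678, 0.229, 0.094)
t=3.400: state=(0.635, 0.255, 0.110)
t=3.600: state=(0.591, 0.281, 0.128)
t=3.800: state=(0.546, 0.306, 0.148)
t=4.000: state=(0.501, 0.329, 0.169)
t=4.200: state=(0.458, 0.350, 0.192)
t=4.400: state=(0.416, 0.368, 0.217)
t=4.600: state=(0.376, 0.382, 0.242)
t=4.720: state=(0.353, 0.389, 0.257)
compare at T: S=0.353, I=0.389, R=0.257

largest component: I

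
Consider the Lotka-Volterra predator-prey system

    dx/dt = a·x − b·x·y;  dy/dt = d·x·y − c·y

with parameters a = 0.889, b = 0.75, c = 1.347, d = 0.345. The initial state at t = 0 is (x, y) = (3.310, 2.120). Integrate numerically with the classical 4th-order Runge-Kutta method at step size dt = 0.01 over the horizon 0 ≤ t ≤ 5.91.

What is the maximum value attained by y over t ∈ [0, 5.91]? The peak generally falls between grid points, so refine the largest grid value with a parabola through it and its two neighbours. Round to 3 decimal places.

max y = 2.172

t=0.000: state=(3.310, 2.120)
step 1 (dt=0.01): k1=(-2.320, -0.435), k2=(-2.307, -0.443), k3=(-2.307, -0.443), k4=(-2.293, -0.451); state += dt/6·(k1+2k2+2k3+k4)
t=0.010: state=(3.287, 2.116)
t=0.020: state=(3.264, 2.111)
t=0.030: state=(3.242, 2.106)
continuing one RK4 step at a time; state shown every 20 steps (Δt=0.2):
t=0.200: state=(2.900, 2.005)
t=0.400: state=(2.594, 1.850)
t=0.600: state=(2.378, 1.677)
t=0.800: state=(2.238, 1.501)
t=1.000: state=(2.162, 1.334)
t=1.200: state=(2.139, 1.182)
t=1.400: state=(2.162, 1.047)
t=1.600: state=(2.228, 0.930)
t=1.800: state=(2.332, 0.831)
t=2.000: state=(2.475, 0.749)
t=2.200: state=(2.656, 0.683)
t=2.400: state=(2.875, 0.631)
t=2.600: state=(3.134, 0.593)
t=2.800: state=(3.432, 0.568)
t=3.000: state=(3.769, 0.556)
t=3.200: state=(4.142, 0.558)
t=3.400: state=(4.546, 0.575)
t=3.600: state=(4.969, 0.610)
t=3.800: state=(5.396, 0.666)
t=4.000: state=(5.799, 0.749)
t=4.200: state=(6.140, 0.864)
t=4.400: state=(6.373, 1.017)
t=4.600: state=(6.445, 1.211)
t=4.800: state=(6.314, 1.438)
t=5.000: state=(5.970, 1.680)
t=5.200: state=(5.448, 1.904)
t=5.400: state=(4.825, 2.074)
t=5.600: state=(4.191, 2.162)
t=5.800: state=(3.616, 2.160)
t=5.910: state=(3.341, 2.126)
largest grid value and its neighbours: y(5.690)=2.17178, y(5.700)=2.17180, y(5.710)=2.17161
parabola through these three points peaks at t≈5.696 with y≈2.17182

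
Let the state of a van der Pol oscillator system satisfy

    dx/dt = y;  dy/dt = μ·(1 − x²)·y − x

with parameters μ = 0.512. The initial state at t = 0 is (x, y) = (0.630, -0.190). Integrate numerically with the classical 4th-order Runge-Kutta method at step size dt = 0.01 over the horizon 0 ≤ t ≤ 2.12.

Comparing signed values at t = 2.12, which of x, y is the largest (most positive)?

largest component: y

t=0.000: state=(0.630, -0.190)
step 1 (dt=0.01): k1=(-0.190, -0.689), k2=(-0.193, -0.689), k3=(-0.193, -0.689), k4=(-0.197, -0.689); state += dt/6·(k1+2k2+2k3+k4)
t=0.010: state=(0.628, -0.197)
t=0.020: state=(0.626, -0.204)
t=0.030: state=(0.624, -0.211)
continuing one RK4 step at a time; state shown every 10 steps (Δt=0.1):
t=0.100: state=(0.608, -0.259)
t=0.200: state=(0.578, -0.328)
t=0.300: state=(0.542, -0.397)
t=0.400: state=(0.499, -0.465)
t=0.500: state=(0.449, -0.532)
t=0.600: state=(0.392, -0.598)
t=0.700: state=(0.329, -0.663)
t=0.800: state=(0.260, -0.724)
t=0.900: state=(0.185, -0.783)
t=1.000: state=(0.103, -0.839)
t=1.100: state=(0.017, -0.889)
t=1.200: state=(-0.074, -0.932)
t=1.300: state=(-0.169, -0.968)
t=1.400: state=(-0.267, -0.994)
t=1.500: state=(-0.368, -1.009)
t=1.600: state=(-0.469, -1.009)
t=1.700: state=(-0.569, -0.995)
t=1.800: state=(-0.667, -0.964)
t=1.900: state=(-0.761, -0.916)
t=2.000: state=(-0.850, -0.852)
t=2.100: state=(-0.931, -0.771)
t=2.120: state=(-0.946, -0.753)
compare at T: x=-0.946, y=-0.753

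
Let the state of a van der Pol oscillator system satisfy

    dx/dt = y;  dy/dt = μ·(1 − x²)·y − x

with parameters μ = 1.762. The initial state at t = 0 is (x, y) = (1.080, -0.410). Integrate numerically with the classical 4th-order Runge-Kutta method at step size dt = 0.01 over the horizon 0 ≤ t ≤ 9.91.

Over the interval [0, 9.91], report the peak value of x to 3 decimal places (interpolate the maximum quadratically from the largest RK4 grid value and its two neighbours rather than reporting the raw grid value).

max x = 2.018

t=0.000: state=(1.080, -0.410)
step 1 (dt=0.01): k1=(-0.410, -0.960), k2=(-0.415, -0.960), k3=(-0.415, -0.960), k4=(-0.420, -0.959); state += dt/6·(k1+2k2+2k3+k4)
t=0.010: state=(1.076, -0.420)
t=0.020: state=(1.072, -0.429)
t=0.030: state=(1.067, -0.439)
continuing one RK4 step at a time; state shown every 50 steps (Δt=0.5):
t=0.500: state=(0.746, -0.971)
t=1.000: state=(-0.010, -2.270)
t=1.500: state=(-1.478, -2.599)
t=2.000: state=(-1.970, 0.044)
t=2.500: state=(-1.835, 0.382)
t=3.000: state=(-1.618, 0.487)
t=3.500: state=(-1.340, 0.644)
t=4.000: state=(-0.942, 1.001)
t=4.500: state=(-0.221, 2.101)
t=5.000: state=(1.292, 3.257)
t=5.500: state=(2.016, 0.087)
t=6.000: state=(1.908, -0.356)
t=6.500: state=(1.705, -0.451)
t=7.000: state=(1.451, -0.575)
t=7.500: state=(1.109, -0.829)
t=8.000: state=(0.551, -1.540)
t=8.500: state=(-0.658, -3.418)
t=9.000: state=(-1.942, -0.833)
t=9.500: state=(-1.968, 0.293)
t=9.910: state=(-1.821, 0.403)
largest grid value and its neighbours: x(5.530)=2.01786, x(5.540)=2.01793, x(5.550)=2.01781
parabola through these three points peaks at t≈5.539 with x≈2.01793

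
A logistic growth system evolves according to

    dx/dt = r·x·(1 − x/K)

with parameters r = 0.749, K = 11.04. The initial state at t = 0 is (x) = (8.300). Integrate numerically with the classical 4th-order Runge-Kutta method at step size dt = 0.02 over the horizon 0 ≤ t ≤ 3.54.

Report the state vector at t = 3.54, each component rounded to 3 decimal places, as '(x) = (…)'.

(x) = (10.789)

t=0.000: state=(8.300)
step 1 (dt=0.02): k1=(1.543), k2=(1.537), k3=(1.537), k4=(1.531); state += dt/6·(k1+2k2+2k3+k4)
t=0.020: state=(8.331)
t=0.040: state=(8.361)
t=0.060: state=(8.392)
continuing one RK4 step at a time; state shown every 10 steps (Δt=0.2):
t=0.200: state=(8.597)
t=0.400: state=(8.870)
t=0.600: state=(9.119)
t=0.800: state=(9.345)
t=1.000: state=(9.549)
t=1.200: state=(9.732)
t=1.400: state=(9.895)
t=1.600: state=(10.040)
t=1.800: state=(10.168)
t=2.000: state=(10.281)
t=2.200: state=(10.380)
t=2.400: state=(10.467)
t=2.600: state=(10.544)
t=2.800: state=(10.610)
t=3.000: state=(10.668)
t=3.200: state=(10.718)
t=3.400: state=(10.762)
t=3.540: state=(10.789)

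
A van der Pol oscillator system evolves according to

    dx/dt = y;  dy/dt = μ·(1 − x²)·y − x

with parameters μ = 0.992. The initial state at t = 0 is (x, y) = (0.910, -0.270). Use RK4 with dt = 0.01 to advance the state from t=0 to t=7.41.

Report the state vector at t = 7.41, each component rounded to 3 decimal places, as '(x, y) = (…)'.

(x, y) = (0.393, -1.758)

t=0.000: state=(0.910, -0.270)
step 1 (dt=0.01): k1=(-0.270, -0.956), k2=(-0.275, -0.956), k3=(-0.275, -0.956), k4=(-0.280, -0.956); state += dt/6·(k1+2k2+2k3+k4)
t=0.010: state=(0.907, -0.280)
t=0.020: state=(0.904, -0.289)
t=0.030: state=(0.901, -0.299)
continuing one RK4 step at a time; state shown every 25 steps (Δt=0.25):
t=0.250: state=(0.812, -0.511)
t=0.500: state=(0.653, -0.769)
t=0.750: state=(0.425, -1.065)
t=1.000: state=(0.116, -1.416)
t=1.250: state=(-0.285, -1.786)
t=1.500: state=(-0.764, -1.991)
t=1.750: state=(-1.241, -1.728)
t=2.000: state=(-1.590, -1.020)
t=2.250: state=(-1.752, -0.310)
t=2.500: state=(-1.765, 0.160)
t=2.750: state=(-1.688, 0.440)
t=3.000: state=(-1.553, 0.629)
t=3.250: state=(-1.375, 0.794)
t=3.500: state=(-1.154, 0.979)
t=3.750: state=(-0.881, 1.223)
t=4.000: state=(-0.534, 1.570)
t=4.250: state=(-0.085, 2.045)
t=4.500: state=(0.490, 2.529)
t=4.750: state=(1.139, 2.519)
t=5.000: state=(1.672, 1.634)
t=5.250: state=(1.942, 0.570)
t=5.500: state=(1.994, -0.076)
t=5.750: state=(1.931, -0.390)
t=6.000: state=(1.811, -0.560)
t=6.250: state=(1.655, -0.684)
t=6.500: state=(1.469, -0.808)
t=6.750: state=(1.249, -0.963)
t=7.000: state=(0.983, -1.177)
t=7.250: state=(0.652, -1.489)
t=7.410: state=(0.393, -1.758)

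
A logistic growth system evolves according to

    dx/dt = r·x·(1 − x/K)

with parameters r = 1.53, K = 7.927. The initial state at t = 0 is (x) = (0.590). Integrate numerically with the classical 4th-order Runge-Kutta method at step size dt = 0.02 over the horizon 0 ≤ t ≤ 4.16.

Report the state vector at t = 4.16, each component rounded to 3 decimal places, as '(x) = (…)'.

(x) = (7.761)

t=0.000: state=(0.590)
step 1 (dt=0.02): k1=(0.836), k2=(0.846), k3=(0.847), k4=(0.858); state += dt/6·(k1+2k2+2k3+k4)
t=0.020: state=(0.607)
t=0.040: state=(0.624)
t=0.060: state=(0.642)
continuing one RK4 step at a time; state shown every 10 steps (Δt=0.2):
t=0.200: state=(0.780)
t=0.400: state=(1.024)
t=0.600: state=(1.329)
t=0.800: state=(1.702)
t=1.000: state=(2.147)
t=1.200: state=(2.657)
t=1.400: state=(3.222)
t=1.600: state=(3.820)
t=1.800: state=(4.424)
t=2.000: state=(5.007)
t=2.200: state=(5.546)
t=2.400: state=(6.023)
t=2.600: state=(6.430)
t=2.800: state=(6.767)
t=3.000: state=(7.038)
t=3.200: state=(7.253)
t=3.400: state=(7.419)
t=3.600: state=(7.547)
t=3.800: state=(7.643)
t=4.000: state=(7.716)
t=4.160: state=(7.761)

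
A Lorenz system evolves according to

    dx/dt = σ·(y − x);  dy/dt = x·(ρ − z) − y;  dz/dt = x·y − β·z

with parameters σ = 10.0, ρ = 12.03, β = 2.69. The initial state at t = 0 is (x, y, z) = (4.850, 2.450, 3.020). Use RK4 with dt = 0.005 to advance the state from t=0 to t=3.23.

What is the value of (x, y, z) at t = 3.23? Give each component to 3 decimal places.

t=0.000: state=(4.850, 2.450, 3.020)
step 1 (dt=0.005): k1=(-24.000, 41.248, 3.759), k2=(-22.369, 40.560, 4.080), k3=(-22.427, 40.594, 4.080), k4=(-20.849, 39.939, 4.391); state += dt/6·(k1+2k2+2k3+k4)
t=0.005: state=(4.738, 2.653, 3.040)
t=0.010: state=(4.641, 2.850, 3.064)
t=0.015: state=(4.558, 3.041, 3.090)
continuing one RK4 step at a time; state shown every 40 steps (Δt=0.2):
t=0.200: state=(6.542, 8.862, 6.718)
t=0.400: state=(8.681, 7.282, 15.908)
t=0.600: state=(3.937, 2.035, 13.175)
t=0.800: state=(2.280, 2.269, 8.521)
t=1.000: state=(3.257, 4.218, 6.310)
t=1.200: state=(6.045, 7.698, 8.188)
t=1.400: state=(7.716, 7.137, 13.956)
t=1.600: state=(4.864, 3.423, 12.998)
t=1.800: state=(3.424, 3.381, 9.483)
t=2.000: state=(4.319, 5.185, 8.033)
t=2.200: state=(6.379, 7.301, 10.174)
t=2.400: state=(6.681, 5.969, 13.235)
t=2.600: state=(4.795, 4.018, 11.898)
t=2.800: state=(4.196, 4.354, 9.648)
t=3.000: state=(5.164, 5.873, 9.335)
t=3.200: state=(6.365, 6.641, 11.362)
t=3.230: state=(6.424, 6.539, 11.697)

(x, y, z) = (6.424, 6.539, 11.697)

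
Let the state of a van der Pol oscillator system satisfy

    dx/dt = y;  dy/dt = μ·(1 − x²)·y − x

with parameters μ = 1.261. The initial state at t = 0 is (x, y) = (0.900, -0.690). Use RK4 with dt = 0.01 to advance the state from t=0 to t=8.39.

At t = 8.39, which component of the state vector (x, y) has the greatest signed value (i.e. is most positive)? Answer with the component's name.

t=0.000: state=(0.900, -0.690)
step 1 (dt=0.01): k1=(-0.690, -1.065), k2=(-0.695, -1.069), k3=(-0.695, -1.069), k4=(-0.701, -1.072); state += dt/6·(k1+2k2+2k3+k4)
t=0.010: state=(0.893, -0.701)
t=0.020: state=(0.886, -0.711)
t=0.030: state=(0.879, -0.722)
continuing one RK4 step at a time; state shown every 50 steps (Δt=0.5):
t=0.500: state=(0.399, -1.381)
t=1.000: state=(-0.565, -2.476)
t=1.500: state=(-1.682, -1.373)
t=2.000: state=(-1.902, 0.170)
t=2.500: state=(-1.710, 0.530)
t=3.000: state=(-1.393, 0.745)
t=3.500: state=(-0.939, 1.120)
t=4.000: state=(-0.186, 2.023)
t=4.500: state=(1.128, 2.860)
t=5.000: state=(1.977, 0.454)
t=5.500: state=(1.933, -0.384)
t=6.000: state=(1.687, -0.583)
t=6.500: state=(1.348, -0.786)
t=7.000: state=(0.867, -1.199)
t=7.500: state=(0.050, -2.205)
t=8.000: state=(-1.309, -2.674)
t=8.390: state=(-1.955, -0.629)
compare at T: x=-1.955, y=-0.629

largest component: y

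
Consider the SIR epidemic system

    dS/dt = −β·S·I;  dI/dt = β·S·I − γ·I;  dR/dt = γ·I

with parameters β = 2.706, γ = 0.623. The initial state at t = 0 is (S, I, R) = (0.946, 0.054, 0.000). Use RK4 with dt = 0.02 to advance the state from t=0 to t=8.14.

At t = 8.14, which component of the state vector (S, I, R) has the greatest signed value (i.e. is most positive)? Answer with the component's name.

largest component: R

t=0.000: state=(0.946, 0.054, 0.000)
step 1 (dt=0.02): k1=(-0.138, 0.105, 0.034), k2=(-0.141, 0.106, 0.034), k3=(-0.141, 0.106, 0.034), k4=(-0.143, 0.108, 0.035); state += dt/6·(k1+2k2+2k3+k4)
t=0.020: state=(0.943, 0.056, 0.001)
t=0.040: state=(0.940, 0.058, 0.001)
t=0.060: state=(0.937, 0.061, 0.002)
continuing one RK4 step at a time; state shown every 25 steps (Δt=0.5):
t=0.500: state=(0.839, 0.134, 0.028)
t=1.000: state=(0.642, 0.269, 0.089)
t=1.500: state=(0.406, 0.399, 0.195)
t=2.000: state=(0.227, 0.444, 0.329)
t=2.500: state=(0.126, 0.410, 0.463)
t=3.000: state=(0.076, 0.343, 0.581)
t=3.500: state=(0.050, 0.273, 0.677)
t=4.000: state=(0.036, 0.212, 0.752)
t=4.500: state=(0.028, 0.162, 0.810)
t=5.000: state=(0.023, 0.123, 0.854)
t=5.500: state=(0.020, 0.093, 0.887)
t=6.000: state=(0.018, 0.070, 0.912)
t=6.500: state=(0.017, 0.052, 0.931)
t=7.000: state=(0.016, 0.039, 0.945)
t=7.500: state=(0.015, 0.029, 0.956)
t=8.000: state=(0.014, 0.022, 0.964)
t=8.140: state=(0.014, 0.020, 0.966)
compare at T: S=0.014, I=0.020, R=0.966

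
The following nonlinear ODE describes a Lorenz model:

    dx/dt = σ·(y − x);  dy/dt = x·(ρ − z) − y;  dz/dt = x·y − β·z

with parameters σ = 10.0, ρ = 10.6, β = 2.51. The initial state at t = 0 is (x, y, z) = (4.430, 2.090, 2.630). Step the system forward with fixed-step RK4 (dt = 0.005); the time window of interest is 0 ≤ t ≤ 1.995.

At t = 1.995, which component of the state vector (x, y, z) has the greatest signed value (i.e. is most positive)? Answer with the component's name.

t=0.000: state=(4.430, 2.090, 2.630)
step 1 (dt=0.005): k1=(-23.400, 33.217, 2.657), k2=(-21.985, 32.639, 2.881), k3=(-22.034, 32.666, 2.881), k4=(-20.665, 32.113, 3.097); state += dt/6·(k1+2k2+2k3+k4)
t=0.005: state=(4.320, 2.253, 2.644)
t=0.010: state=(4.223, 2.411, 2.661)
t=0.015: state=(4.138, 2.565, 2.679)
continuing one RK4 step at a time; state shown every 20 steps (Δt=0.1):
t=0.100: state=(3.984, 4.789, 3.282)
t=0.200: state=(5.382, 7.185, 5.056)
t=0.300: state=(7.205, 8.804, 8.540)
t=0.400: state=(8.038, 7.892, 12.550)
t=0.500: state=(6.895, 4.969, 14.096)
t=0.600: state=(4.794, 2.790, 12.902)
t=0.700: state=(3.190, 2.028, 10.838)
t=0.800: state=(2.429, 2.024, 8.912)
t=0.900: state=(2.290, 2.381, 7.381)
t=1.000: state=(2.569, 3.026, 6.316)
t=1.100: state=(3.195, 3.991, 5.806)
t=1.200: state=(4.153, 5.262, 6.029)
t=1.300: state=(5.352, 6.583, 7.219)
t=1.400: state=(6.441, 7.275, 9.324)
t=1.500: state=(6.814, 6.663, 11.453)
t=1.600: state=(6.173, 5.136, 12.335)
t=1.700: state=(5.000, 3.820, 11.776)
t=1.800: state=(3.994, 3.208, 10.520)
t=1.900: state=(3.457, 3.163, 9.207)
t=1.995: state=(3.371, 3.468, 8.196)
compare at T: x=3.371, y=3.468, z=8.196

largest component: z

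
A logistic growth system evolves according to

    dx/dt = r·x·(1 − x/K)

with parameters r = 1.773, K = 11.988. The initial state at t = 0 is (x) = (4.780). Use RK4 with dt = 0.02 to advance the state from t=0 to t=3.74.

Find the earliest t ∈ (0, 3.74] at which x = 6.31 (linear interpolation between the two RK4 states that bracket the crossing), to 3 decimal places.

t=0.000: state=(4.780)
step 1 (dt=0.02): k1=(5.096), k2=(5.114), k3=(5.114), k4=(5.131); state += dt/6·(k1+2k2+2k3+k4)
t=0.020: state=(4.882)
t=0.040: state=(4.985)
t=0.060: state=(5.089)
continuing one RK4 step at a time; state shown every 10 steps (Δt=0.2):
t=0.200: state=(5.826)
t=0.280: state=(6.251)
next step: t=0.300: state=(6.357) — x has crossed 6.31
linear interpolation between t=0.280 (6.25065) and t=0.300 (6.35664) → t≈0.291

t = 0.291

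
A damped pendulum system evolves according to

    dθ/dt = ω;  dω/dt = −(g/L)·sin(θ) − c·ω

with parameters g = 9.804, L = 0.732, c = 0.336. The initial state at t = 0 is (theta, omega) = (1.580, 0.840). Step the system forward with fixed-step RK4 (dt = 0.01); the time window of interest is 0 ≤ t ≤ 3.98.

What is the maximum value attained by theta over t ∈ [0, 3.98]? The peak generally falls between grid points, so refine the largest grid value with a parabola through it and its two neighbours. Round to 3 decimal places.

t=0.000: state=(1.580, 0.840)
step 1 (dt=0.01): k1=(0.840, -13.675), k2=(0.772, -13.652), k3=(0.772, -13.652), k4=(0.703, -13.628); state += dt/6·(k1+2k2+2k3+k4)
t=0.010: state=(1.588, 0.703)
t=0.020: state=(1.594, 0.567)
t=0.030: state=(1.599, 0.432)
continuing one RK4 step at a time; state shown every 20 steps (Δt=0.2):
t=0.200: state=(1.481, -1.804)
t=0.400: state=(0.880, -4.078)
t=0.600: state=(-0.050, -4.839)
t=0.800: state=(-0.896, -3.311)
t=1.000: state=(-1.307, -0.751)
t=1.200: state=(-1.199, 1.788)
t=1.400: state=(-0.629, 3.741)
t=1.600: state=(0.186, 4.053)
t=1.800: state=(0.860, 2.452)
t=2.000: state=(1.117, 0.078)
t=2.200: state=(0.901, -2.163)
t=2.400: state=(0.310, -3.516)
t=2.600: state=(-0.389, -3.162)
t=2.800: state=(-0.859, -1.391)
t=3.000: state=(-0.920, 0.770)
t=3.200: state=(-0.577, 2.526)
t=3.400: state=(0.010, 3.091)
t=3.600: state=(0.554, 2.130)
t=3.800: state=(0.804, 0.305)
t=3.980: state=(0.706, -1.357)
largest grid value and its neighbours: theta(0.050)=1.60500, theta(0.060)=1.60595, theta(0.070)=1.60557
parabola through these three points peaks at t≈0.062 with theta≈1.60598

max theta = 1.606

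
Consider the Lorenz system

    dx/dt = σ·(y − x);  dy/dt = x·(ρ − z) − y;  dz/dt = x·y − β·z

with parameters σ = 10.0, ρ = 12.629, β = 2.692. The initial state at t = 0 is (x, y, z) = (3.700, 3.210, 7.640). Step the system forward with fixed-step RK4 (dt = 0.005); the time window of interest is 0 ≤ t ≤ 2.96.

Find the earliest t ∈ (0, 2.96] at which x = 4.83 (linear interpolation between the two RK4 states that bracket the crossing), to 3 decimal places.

t = 0.178

t=0.000: state=(3.700, 3.210, 7.640)
step 1 (dt=0.005): k1=(-4.900, 15.249, -8.690), k2=(-4.396, 15.230, -8.530), k3=(-4.409, 15.235, -8.527), k4=(-3.918, 15.220, -8.366); state += dt/6·(k1+2k2+2k3+k4)
t=0.005: state=(3.678, 3.286, 7.597)
t=0.010: state=(3.661, 3.362, 7.556)
t=0.015: state=(3.648, 3.438, 7.517)
continuing one RK4 step at a time; state shown every 20 steps (Δt=0.1):
t=0.100: state=(3.961, 4.786, 7.154)
t=0.175: state=(4.788, 6.127, 7.470)
next step: t=0.180: state=(4.856, 6.220, 7.518) — x has crossed 4.83
linear interpolation between t=0.175 (4.78827) and t=0.180 (4.85585) → t≈0.178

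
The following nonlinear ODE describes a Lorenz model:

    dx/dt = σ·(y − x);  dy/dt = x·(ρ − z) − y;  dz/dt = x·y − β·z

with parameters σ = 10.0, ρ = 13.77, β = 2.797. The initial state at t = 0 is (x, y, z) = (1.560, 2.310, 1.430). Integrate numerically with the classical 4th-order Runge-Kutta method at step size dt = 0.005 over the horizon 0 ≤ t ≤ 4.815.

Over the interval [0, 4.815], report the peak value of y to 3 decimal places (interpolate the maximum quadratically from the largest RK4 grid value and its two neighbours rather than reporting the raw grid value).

max y = 12.957

t=0.000: state=(1.560, 2.310, 1.430)
step 1 (dt=0.005): k1=(7.500, 16.940, -0.396), k2=(7.736, 17.131, -0.283), k3=(7.735, 17.137, -0.282), k4=(7.970, 17.334, -0.166); state += dt/6·(k1+2k2+2k3+k4)
t=0.005: state=(1.599, 2.396, 1.429)
t=0.010: state=(1.640, 2.483, 1.428)
t=0.015: state=(1.683, 2.573, 1.429)
continuing one RK4 step at a time; state shown every 40 steps (Δt=0.2):
t=0.200: state=(5.186, 8.272, 3.551)
t=0.400: state=(11.026, 11.001, 18.118)
t=0.600: state=(4.183, 0.744, 16.416)
t=0.800: state=(1.056, 0.744, 9.541)
t=1.000: state=(1.362, 1.890, 5.673)
t=1.200: state=(3.473, 5.241, 4.545)
t=1.400: state=(8.558, 11.174, 11.072)
t=1.600: state=(7.785, 4.538, 18.556)
t=1.800: state=(2.808, 1.717, 12.382)
t=2.000: state=(2.530, 3.104, 7.927)
t=2.200: state=(4.937, 6.801, 7.368)
t=2.400: state=(8.691, 9.582, 14.168)
t=2.600: state=(6.280, 3.984, 16.305)
t=2.800: state=(3.450, 3.053, 11.419)
t=3.000: state=(4.149, 5.140, 8.768)
t=3.200: state=(6.936, 8.401, 11.122)
t=3.400: state=(7.627, 6.559, 15.851)
t=3.600: state=(4.845, 3.815, 13.530)
t=3.800: state=(4.286, 4.679, 10.423)
t=4.000: state=(5.977, 7.101, 10.660)
t=4.200: state=(7.423, 7.353, 14.262)
t=4.400: state=(5.855, 4.828, 14.284)
t=4.600: state=(4.721, 4.698, 11.687)
t=4.800: state=(5.569, 6.323, 10.969)
t=4.815: state=(5.684, 6.461, 11.047)
largest grid value and its neighbours: y(0.330)=12.94216, y(0.335)=12.95652, y(0.340)=12.94847
parabola through these three points peaks at t≈0.336 with y≈12.95675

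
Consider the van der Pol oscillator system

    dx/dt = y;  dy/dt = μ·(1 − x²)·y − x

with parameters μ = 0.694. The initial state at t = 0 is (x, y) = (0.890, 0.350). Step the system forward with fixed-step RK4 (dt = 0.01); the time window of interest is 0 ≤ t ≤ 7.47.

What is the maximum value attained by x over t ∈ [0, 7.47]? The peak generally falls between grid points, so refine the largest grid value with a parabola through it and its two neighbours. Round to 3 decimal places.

max x = 1.946

t=0.000: state=(0.890, 0.350)
step 1 (dt=0.01): k1=(0.350, -0.840), k2=(0.346, -0.843), k3=(0.346, -0.843), k4=(0.342, -0.846); state += dt/6·(k1+2k2+2k3+k4)
t=0.010: state=(0.893, 0.342)
t=0.020: state=(0.897, 0.333)
t=0.030: state=(0.900, 0.325)
continuing one RK4 step at a time; state shown every 25 steps (Δt=0.25):
t=0.250: state=(0.950, 0.125)
t=0.500: state=(0.951, -0.114)
t=0.750: state=(0.893, -0.351)
t=1.000: state=(0.776, -0.586)
t=1.250: state=(0.600, -0.823)
t=1.500: state=(0.364, -1.070)
t=1.750: state=(0.065, -1.321)
t=2.000: state=(-0.294, -1.537)
t=2.250: state=(-0.693, -1.620)
t=2.500: state=(-1.083, -1.451)
t=2.750: state=(-1.396, -1.020)
t=3.000: state=(-1.584, -0.485)
t=3.250: state=(-1.644, -0.012)
t=3.500: state=(-1.600, 0.345)
t=3.750: state=(-1.479, 0.616)
t=4.000: state=(-1.296, 0.846)
t=4.250: state=(-1.056, 1.077)
t=4.500: state=(-0.754, 1.341)
t=4.750: state=(-0.381, 1.657)
t=5.000: state=(0.077, 2.001)
t=5.250: state=(0.611, 2.235)
t=5.500: state=(1.162, 2.085)
t=5.750: state=(1.611, 1.442)
t=6.000: state=(1.870, 0.638)
t=6.250: state=(1.946, 0.017)
t=6.500: state=(1.897, -0.374)
t=6.750: state=(1.770, -0.626)
t=7.000: state=(1.589, -0.818)
t=7.250: state=(1.362, -1.001)
t=7.470: state=(1.123, -1.184)
largest grid value and its neighbours: x(6.250)=1.94610, x(6.260)=1.94617, x(6.270)=1.94605
parabola through these three points peaks at t≈6.259 with x≈1.94617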